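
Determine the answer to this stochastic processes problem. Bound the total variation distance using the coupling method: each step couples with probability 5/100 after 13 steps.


TV distance bound <= (1-delta)^n
= (1 - 0.0500)^13
= 0.9500^13
= 0.5133

0.5133


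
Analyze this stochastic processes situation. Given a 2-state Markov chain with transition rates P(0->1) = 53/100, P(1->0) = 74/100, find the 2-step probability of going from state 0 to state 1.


Computing P^2 by matrix multiplication.
P = [[0.4700, 0.5300], [0.7400, 0.2600]]
After raising P to the power 2:
P^2(0,1) = 0.3869

0.3869


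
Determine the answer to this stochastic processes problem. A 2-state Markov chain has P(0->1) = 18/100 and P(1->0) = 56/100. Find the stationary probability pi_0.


Stationary distribution: pi_0 = p10/(p01+p10), pi_1 = p01/(p01+p10)
p01 = 0.1800, p10 = 0.5600
pi_0 = 0.7568

0.7568


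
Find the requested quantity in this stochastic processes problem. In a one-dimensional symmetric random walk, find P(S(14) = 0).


P(S(14) = 0) = C(14,7) / 4^7
= 3432 / 16384
= 0.2095

0.2095


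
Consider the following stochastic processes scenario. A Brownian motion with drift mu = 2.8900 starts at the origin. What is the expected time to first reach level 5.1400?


Expected first passage time = a/mu
= 5.1400/2.8900
= 1.7785

1.7785


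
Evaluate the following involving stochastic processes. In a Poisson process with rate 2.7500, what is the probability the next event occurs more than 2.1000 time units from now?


P(X > t) = exp(-lambda * t)
= exp(-2.7500 * 2.1000)
= exp(-5.7750) = 0.0031

0.0031


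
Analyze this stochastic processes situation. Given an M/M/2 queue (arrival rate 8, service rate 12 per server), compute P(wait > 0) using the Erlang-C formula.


a = lambda/mu = 0.6667
rho = a/c = 0.3333
Erlang-C formula applied:
C(c,a) = 0.1667

0.1667


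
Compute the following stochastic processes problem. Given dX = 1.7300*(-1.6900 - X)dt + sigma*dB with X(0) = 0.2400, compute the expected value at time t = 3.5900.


E[X(t)] = mu + (X(0) - mu)*exp(-theta*t)
= -1.6900 + (0.2400 - -1.6900)*exp(-1.7300*3.5900)
= -1.6900 + 1.9300 * 0.0020
= -1.6861

-1.6861


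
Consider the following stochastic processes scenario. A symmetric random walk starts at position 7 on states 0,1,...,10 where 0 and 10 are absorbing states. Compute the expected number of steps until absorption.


For symmetric RW on 0,...,N with absorbing barriers, E(i) = i*(N-i)
E(7) = 7 * 3 = 21

21


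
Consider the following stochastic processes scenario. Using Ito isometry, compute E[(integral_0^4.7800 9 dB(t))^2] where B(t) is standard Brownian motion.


By Ito isometry: E[(int f dB)^2] = int f^2 dt
= 9^2 * 4.7800
= 81 * 4.7800 = 387.1800

387.1800


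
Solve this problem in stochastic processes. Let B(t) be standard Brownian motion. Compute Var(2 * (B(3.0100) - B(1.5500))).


Var(alpha*(B(t)-B(s))) = alpha^2 * (t-s)
= 2^2 * (3.0100 - 1.5500)
= 4 * 1.4600
= 5.8400

5.8400


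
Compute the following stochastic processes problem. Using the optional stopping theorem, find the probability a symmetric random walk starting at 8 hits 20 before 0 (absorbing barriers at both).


By optional stopping theorem: E(M at tau) = M(0) = 8
P(hit 20)*20 + P(hit 0)*0 = 8
P(hit 20) = (8 - 0)/(20 - 0) = 2/5 = 0.4000

0.4000


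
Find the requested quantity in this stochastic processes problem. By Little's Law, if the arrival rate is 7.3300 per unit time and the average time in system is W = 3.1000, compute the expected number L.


Little's Law: L = lambda * W
= 7.3300 * 3.1000
= 22.7230

22.7230


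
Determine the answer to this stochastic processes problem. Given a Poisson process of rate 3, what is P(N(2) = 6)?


P(N(t)=k) = (lambda*t)^k * exp(-lambda*t) / k!
lambda*t = 6
= 6^6 * exp(-6) / 6!
= 46656 * 0.0025 / 720
= 0.1606

0.1606


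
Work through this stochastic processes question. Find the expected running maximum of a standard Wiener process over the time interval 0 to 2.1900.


E(max B(s)) = sqrt(2t/pi)
= sqrt(2*2.1900/pi)
= sqrt(1.3942)
= 1.1808

1.1808


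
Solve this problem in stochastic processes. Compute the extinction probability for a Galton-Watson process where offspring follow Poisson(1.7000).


Since mu = 1.7000 > 1, extinction prob q < 1.
Solve s = exp(mu*(s-1)) iteratively.
q = 0.3088

0.3088


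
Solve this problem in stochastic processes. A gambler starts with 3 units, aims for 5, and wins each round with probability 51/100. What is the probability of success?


Gambler's ruin formula:
r = q/p = 0.4900/0.5100 = 0.9608
P(win) = (1 - r^i)/(1 - r^N)
= (1 - 0.9608^3)/(1 - 0.9608^5)
= 0.6238

0.6238


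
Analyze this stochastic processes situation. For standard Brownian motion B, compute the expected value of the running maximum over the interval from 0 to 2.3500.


E(max B(s)) = sqrt(2t/pi)
= sqrt(2*2.3500/pi)
= sqrt(1.4961)
= 1.2231

1.2231


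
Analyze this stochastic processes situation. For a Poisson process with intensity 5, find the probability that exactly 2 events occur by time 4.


P(N(t)=k) = (lambda*t)^k * exp(-lambda*t) / k!
lambda*t = 20
= 20^2 * exp(-20) / 2!
= 400 * 2.0612e-09 / 2
= 4.1223e-07

4.1223e-07


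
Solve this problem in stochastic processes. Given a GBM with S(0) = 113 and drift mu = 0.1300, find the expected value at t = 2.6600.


E[S(t)] = S(0) * exp(mu * t)
= 113 * exp(0.1300 * 2.6600)
= 113 * 1.4131
= 159.6826

159.6826


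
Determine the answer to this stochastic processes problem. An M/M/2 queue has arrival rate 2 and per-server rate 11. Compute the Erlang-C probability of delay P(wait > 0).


a = lambda/mu = 0.1818
rho = a/c = 0.0909
Erlang-C formula applied:
C(c,a) = 0.0152

0.0152


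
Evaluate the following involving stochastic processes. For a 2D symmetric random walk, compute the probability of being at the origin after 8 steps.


P = C(8,4)^2 / 4^8
= 70^2 / 65536
= 4900 / 65536
= 0.0748

0.0748


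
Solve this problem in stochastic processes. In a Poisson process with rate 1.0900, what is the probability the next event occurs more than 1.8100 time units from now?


P(X > t) = exp(-lambda * t)
= exp(-1.0900 * 1.8100)
= exp(-1.9729) = 0.1391

0.1391


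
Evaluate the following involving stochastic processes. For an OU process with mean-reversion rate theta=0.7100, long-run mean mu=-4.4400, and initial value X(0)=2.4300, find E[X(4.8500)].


E[X(t)] = mu + (X(0) - mu)*exp(-theta*t)
= -4.4400 + (2.4300 - -4.4400)*exp(-0.7100*4.8500)
= -4.4400 + 6.8700 * 0.0320
= -4.2205

-4.2205


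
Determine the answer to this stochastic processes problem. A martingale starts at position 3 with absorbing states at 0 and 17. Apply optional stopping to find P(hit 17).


By optional stopping theorem: E(M at tau) = M(0) = 3
P(hit 17)*17 + P(hit 0)*0 = 3
P(hit 17) = (3 - 0)/(17 - 0) = 3/17 = 0.1765

0.1765


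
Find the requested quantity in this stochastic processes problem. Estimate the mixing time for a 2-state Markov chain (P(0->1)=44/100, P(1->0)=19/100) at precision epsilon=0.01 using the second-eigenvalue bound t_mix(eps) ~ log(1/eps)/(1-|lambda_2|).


lambda_2 = |1 - p01 - p10| = |1 - 0.4400 - 0.1900| = 0.3700
t_mix ~ log(1/eps)/(1 - |lambda_2|)
= log(100)/(1 - 0.3700) = 4.6052/0.6300
= 7.3098

7.3098


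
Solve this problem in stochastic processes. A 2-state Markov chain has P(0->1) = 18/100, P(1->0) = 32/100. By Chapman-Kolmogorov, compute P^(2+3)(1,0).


P^5 = P^2 * P^3
Computing via matrix multiplication of the transition matrix.
Entry (1,0) of P^5 = 0.6200

0.6200


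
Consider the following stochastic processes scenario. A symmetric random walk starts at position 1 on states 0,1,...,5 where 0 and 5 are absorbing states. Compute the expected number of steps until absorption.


For symmetric RW on 0,...,N with absorbing barriers, E(i) = i*(N-i)
E(1) = 1 * 4 = 4

4


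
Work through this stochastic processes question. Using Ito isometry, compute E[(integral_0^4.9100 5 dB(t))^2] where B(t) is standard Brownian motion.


By Ito isometry: E[(int f dB)^2] = int f^2 dt
= 5^2 * 4.9100
= 25 * 4.9100 = 122.7500

122.7500


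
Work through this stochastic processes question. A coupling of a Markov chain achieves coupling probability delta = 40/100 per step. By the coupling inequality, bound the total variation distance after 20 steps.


TV distance bound <= (1-delta)^n
= (1 - 0.4000)^20
= 0.6000^20
= 3.6562e-05

3.6562e-05


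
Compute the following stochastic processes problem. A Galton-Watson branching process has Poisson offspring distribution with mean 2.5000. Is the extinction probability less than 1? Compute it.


Since mu = 2.5000 > 1, extinction prob q < 1.
Solve s = exp(mu*(s-1)) iteratively.
q = 0.1074

0.1074


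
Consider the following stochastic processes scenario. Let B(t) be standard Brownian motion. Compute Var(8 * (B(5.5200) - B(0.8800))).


Var(alpha*(B(t)-B(s))) = alpha^2 * (t-s)
= 8^2 * (5.5200 - 0.8800)
= 64 * 4.6400
= 296.9600

296.9600


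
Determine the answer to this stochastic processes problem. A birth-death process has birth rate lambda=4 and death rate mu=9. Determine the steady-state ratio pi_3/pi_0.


For birth-death process, pi_n/pi_0 = (lambda/mu)^n
= (4/9)^3
= 0.0878

0.0878


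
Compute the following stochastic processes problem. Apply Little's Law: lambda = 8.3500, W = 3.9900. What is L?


Little's Law: L = lambda * W
= 8.3500 * 3.9900
= 33.3165

33.3165


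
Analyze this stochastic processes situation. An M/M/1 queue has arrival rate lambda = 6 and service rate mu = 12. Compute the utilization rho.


rho = lambda/mu
= 6/12
= 0.5000

0.5000


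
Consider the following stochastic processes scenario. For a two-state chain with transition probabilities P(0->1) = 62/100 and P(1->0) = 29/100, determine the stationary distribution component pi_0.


Stationary distribution: pi_0 = p10/(p01+p10), pi_1 = p01/(p01+p10)
p01 = 0.6200, p10 = 0.2900
pi_0 = 0.3187

0.3187


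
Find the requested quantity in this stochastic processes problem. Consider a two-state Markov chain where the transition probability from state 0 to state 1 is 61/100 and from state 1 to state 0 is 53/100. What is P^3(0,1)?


Computing P^3 by matrix multiplication.
P = [[0.3900, 0.6100], [0.5300, 0.4700]]
After raising P to the power 3:
P^3(0,1) = 0.5366

0.5366


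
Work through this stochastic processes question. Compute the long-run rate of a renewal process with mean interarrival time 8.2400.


Long-run renewal rate = 1/E(X)
= 1/8.2400
= 0.1214

0.1214


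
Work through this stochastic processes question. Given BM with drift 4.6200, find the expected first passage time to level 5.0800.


Expected first passage time = a/mu
= 5.0800/4.6200
= 1.0996

1.0996


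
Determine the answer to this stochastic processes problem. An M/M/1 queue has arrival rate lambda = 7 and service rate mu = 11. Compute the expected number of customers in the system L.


rho = 7/11 = 0.6364
L = rho/(1-rho)
= 0.6364/0.3636
= 1.7500

1.7500


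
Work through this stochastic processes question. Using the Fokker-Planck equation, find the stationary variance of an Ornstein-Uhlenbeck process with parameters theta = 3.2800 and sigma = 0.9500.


Stationary variance = sigma^2 / (2*theta)
= 0.9500^2 / (2*3.2800)
= 0.9025 / 6.5600
= 0.1376

0.1376


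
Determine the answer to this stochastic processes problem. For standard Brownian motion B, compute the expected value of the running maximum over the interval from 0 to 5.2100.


E(max B(s)) = sqrt(2t/pi)
= sqrt(2*5.2100/pi)
= sqrt(3.3168)
= 1.8212

1.8212


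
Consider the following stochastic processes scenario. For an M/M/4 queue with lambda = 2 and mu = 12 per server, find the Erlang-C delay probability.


a = lambda/mu = 0.1667
rho = a/c = 0.0417
Erlang-C formula applied:
C(c,a) = 2.8398e-05

2.8398e-05


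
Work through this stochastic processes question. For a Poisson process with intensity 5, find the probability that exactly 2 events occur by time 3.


P(N(t)=k) = (lambda*t)^k * exp(-lambda*t) / k!
lambda*t = 15
= 15^2 * exp(-15) / 2!
= 225 * 3.0590e-07 / 2
= 3.4414e-05

3.4414e-05


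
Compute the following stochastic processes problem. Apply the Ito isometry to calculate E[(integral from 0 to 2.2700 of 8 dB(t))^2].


By Ito isometry: E[(int f dB)^2] = int f^2 dt
= 8^2 * 2.2700
= 64 * 2.2700 = 145.2800

145.2800


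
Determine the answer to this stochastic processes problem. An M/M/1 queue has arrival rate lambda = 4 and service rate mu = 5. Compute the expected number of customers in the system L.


rho = 4/5 = 0.8000
L = rho/(1-rho)
= 0.8000/0.2000
= 4.0000

4.0000


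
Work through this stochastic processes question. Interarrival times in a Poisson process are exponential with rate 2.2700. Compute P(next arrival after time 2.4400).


P(X > t) = exp(-lambda * t)
= exp(-2.2700 * 2.4400)
= exp(-5.5388) = 0.0039

0.0039


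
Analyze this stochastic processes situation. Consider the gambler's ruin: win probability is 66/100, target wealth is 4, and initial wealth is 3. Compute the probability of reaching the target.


Gambler's ruin formula:
r = q/p = 0.3400/0.6600 = 0.5152
P(win) = (1 - r^i)/(1 - r^N)
= (1 - 0.5152^3)/(1 - 0.5152^4)
= 0.9287

0.9287


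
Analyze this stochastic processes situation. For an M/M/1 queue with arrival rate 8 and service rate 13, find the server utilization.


rho = lambda/mu
= 8/13
= 0.6154

0.6154


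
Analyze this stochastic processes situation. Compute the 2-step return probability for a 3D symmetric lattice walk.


P(return in 2 steps) = P(reverse first step) = 1/(2d)
= 1/6
= 0.1667

0.1667


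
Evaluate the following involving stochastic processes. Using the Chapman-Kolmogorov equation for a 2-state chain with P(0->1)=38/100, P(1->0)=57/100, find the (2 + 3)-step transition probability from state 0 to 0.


P^5 = P^2 * P^3
Computing via matrix multiplication of the transition matrix.
Entry (0,0) of P^5 = 0.6000

0.6000


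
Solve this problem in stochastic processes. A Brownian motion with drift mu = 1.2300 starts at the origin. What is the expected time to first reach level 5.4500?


Expected first passage time = a/mu
= 5.4500/1.2300
= 4.4309

4.4309


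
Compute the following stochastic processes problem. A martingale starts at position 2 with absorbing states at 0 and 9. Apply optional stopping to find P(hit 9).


By optional stopping theorem: E(M at tau) = M(0) = 2
P(hit 9)*9 + P(hit 0)*0 = 2
P(hit 9) = (2 - 0)/(9 - 0) = 2/9 = 0.2222

0.2222


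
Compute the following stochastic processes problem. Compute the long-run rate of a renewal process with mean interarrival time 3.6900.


Long-run renewal rate = 1/E(X)
= 1/3.6900
= 0.2710

0.2710


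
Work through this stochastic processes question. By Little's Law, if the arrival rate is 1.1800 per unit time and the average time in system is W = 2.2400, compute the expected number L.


Little's Law: L = lambda * W
= 1.1800 * 2.2400
= 2.6432

2.6432


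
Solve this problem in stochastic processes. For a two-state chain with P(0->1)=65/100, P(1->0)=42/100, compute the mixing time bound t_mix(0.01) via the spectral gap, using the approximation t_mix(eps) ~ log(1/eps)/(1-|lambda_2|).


lambda_2 = |1 - p01 - p10| = |1 - 0.6500 - 0.4200| = 0.0700
t_mix ~ log(1/eps)/(1 - |lambda_2|)
= log(100)/(1 - 0.0700) = 4.6052/0.9300
= 4.9518

4.9518


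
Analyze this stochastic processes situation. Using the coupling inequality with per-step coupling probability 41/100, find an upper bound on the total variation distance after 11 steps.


TV distance bound <= (1-delta)^n
= (1 - 0.4100)^11
= 0.5900^11
= 0.0030

0.0030


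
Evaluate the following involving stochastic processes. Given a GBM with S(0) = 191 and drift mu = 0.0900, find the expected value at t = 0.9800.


E[S(t)] = S(0) * exp(mu * t)
= 191 * exp(0.0900 * 0.9800)
= 191 * 1.0922
= 208.6114

208.6114


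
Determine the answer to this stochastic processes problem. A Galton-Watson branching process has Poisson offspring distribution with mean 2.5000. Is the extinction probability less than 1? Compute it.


Since mu = 2.5000 > 1, extinction prob q < 1.
Solve s = exp(mu*(s-1)) iteratively.
q = 0.1074

0.1074


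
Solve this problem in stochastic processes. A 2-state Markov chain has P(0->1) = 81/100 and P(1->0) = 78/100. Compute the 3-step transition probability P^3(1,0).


Computing P^3 by matrix multiplication.
P = [[0.1900, 0.8100], [0.7800, 0.2200]]
After raising P to the power 3:
P^3(1,0) = 0.5913

0.5913


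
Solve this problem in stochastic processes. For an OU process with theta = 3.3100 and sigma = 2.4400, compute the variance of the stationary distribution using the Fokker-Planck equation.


Stationary variance = sigma^2 / (2*theta)
= 2.4400^2 / (2*3.3100)
= 5.9536 / 6.6200
= 0.8993

0.8993


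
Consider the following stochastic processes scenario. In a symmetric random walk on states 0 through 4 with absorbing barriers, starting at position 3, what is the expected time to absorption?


For symmetric RW on 0,...,N with absorbing barriers, E(i) = i*(N-i)
E(3) = 3 * 1 = 3

3


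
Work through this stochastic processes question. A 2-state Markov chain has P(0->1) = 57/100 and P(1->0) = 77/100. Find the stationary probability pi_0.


Stationary distribution: pi_0 = p10/(p01+p10), pi_1 = p01/(p01+p10)
p01 = 0.5700, p10 = 0.7700
pi_0 = 0.5746

0.5746


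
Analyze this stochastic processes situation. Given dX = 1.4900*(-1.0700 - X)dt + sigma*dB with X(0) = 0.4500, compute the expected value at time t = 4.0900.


E[X(t)] = mu + (X(0) - mu)*exp(-theta*t)
= -1.0700 + (0.4500 - -1.0700)*exp(-1.4900*4.0900)
= -1.0700 + 1.5200 * 0.0023
= -1.0666

-1.0666


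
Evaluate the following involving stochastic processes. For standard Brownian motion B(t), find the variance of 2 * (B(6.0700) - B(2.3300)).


Var(alpha*(B(t)-B(s))) = alpha^2 * (t-s)
= 2^2 * (6.0700 - 2.3300)
= 4 * 3.7400
= 14.9600

14.9600


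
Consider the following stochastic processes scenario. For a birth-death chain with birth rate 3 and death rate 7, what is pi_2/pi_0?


For birth-death process, pi_n/pi_0 = (lambda/mu)^n
= (3/7)^2
= 0.1837

0.1837


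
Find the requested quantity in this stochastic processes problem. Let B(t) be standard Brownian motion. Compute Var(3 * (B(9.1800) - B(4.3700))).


Var(alpha*(B(t)-B(s))) = alpha^2 * (t-s)
= 3^2 * (9.1800 - 4.3700)
= 9 * 4.8100
= 43.2900

43.2900


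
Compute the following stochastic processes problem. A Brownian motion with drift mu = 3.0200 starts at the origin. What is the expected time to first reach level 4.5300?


Expected first passage time = a/mu
= 4.5300/3.0200
= 1.5000

1.5000


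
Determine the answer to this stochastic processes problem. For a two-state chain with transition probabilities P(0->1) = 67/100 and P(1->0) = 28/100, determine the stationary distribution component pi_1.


Stationary distribution: pi_0 = p10/(p01+p10), pi_1 = p01/(p01+p10)
p01 = 0.6700, p10 = 0.2800
pi_1 = 0.7053

0.7053


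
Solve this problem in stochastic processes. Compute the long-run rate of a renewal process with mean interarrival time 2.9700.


Long-run renewal rate = 1/E(X)
= 1/2.9700
= 0.3367

0.3367


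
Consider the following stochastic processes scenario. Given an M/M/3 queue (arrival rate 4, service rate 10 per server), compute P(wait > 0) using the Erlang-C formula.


a = lambda/mu = 0.4000
rho = a/c = 0.1333
Erlang-C formula applied:
C(c,a) = 0.0082

0.0082


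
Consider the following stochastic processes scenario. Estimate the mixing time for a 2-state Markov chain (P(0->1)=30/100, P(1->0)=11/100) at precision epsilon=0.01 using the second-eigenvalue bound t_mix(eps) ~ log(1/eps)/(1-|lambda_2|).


lambda_2 = |1 - p01 - p10| = |1 - 0.3000 - 0.1100| = 0.5900
t_mix ~ log(1/eps)/(1 - |lambda_2|)
= log(100)/(1 - 0.5900) = 4.6052/0.4100
= 11.2321

11.2321


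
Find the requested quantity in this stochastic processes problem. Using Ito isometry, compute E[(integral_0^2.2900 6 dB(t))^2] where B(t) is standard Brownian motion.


By Ito isometry: E[(int f dB)^2] = int f^2 dt
= 6^2 * 2.2900
= 36 * 2.2900 = 82.4400

82.4400


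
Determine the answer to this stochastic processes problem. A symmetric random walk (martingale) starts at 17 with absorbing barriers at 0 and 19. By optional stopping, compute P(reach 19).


By optional stopping theorem: E(M at tau) = M(0) = 17
P(hit 19)*19 + P(hit 0)*0 = 17
P(hit 19) = (17 - 0)/(19 - 0) = 17/19 = 0.8947

0.8947


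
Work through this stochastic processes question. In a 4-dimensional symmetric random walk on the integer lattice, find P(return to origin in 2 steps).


P(return in 2 steps) = P(reverse first step) = 1/(2d)
= 1/8
= 0.1250

0.1250


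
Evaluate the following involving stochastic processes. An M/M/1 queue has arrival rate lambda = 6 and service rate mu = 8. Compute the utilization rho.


rho = lambda/mu
= 6/8
= 0.7500

0.7500


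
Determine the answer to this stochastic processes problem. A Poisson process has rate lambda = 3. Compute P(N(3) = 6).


P(N(t)=k) = (lambda*t)^k * exp(-lambda*t) / k!
lambda*t = 9
= 9^6 * exp(-9) / 6!
= 531441 * 1.2341e-04 / 720
= 0.0911

0.0911


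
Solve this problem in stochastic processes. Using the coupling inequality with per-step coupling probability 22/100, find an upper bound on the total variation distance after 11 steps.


TV distance bound <= (1-delta)^n
= (1 - 0.2200)^11
= 0.7800^11
= 0.0650

0.0650


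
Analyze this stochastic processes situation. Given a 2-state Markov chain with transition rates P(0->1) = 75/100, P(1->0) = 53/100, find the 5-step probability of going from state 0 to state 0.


Computing P^5 by matrix multiplication.
P = [[0.2500, 0.7500], [0.5300, 0.4700]]
After raising P to the power 5:
P^5(0,0) = 0.4131

0.4131


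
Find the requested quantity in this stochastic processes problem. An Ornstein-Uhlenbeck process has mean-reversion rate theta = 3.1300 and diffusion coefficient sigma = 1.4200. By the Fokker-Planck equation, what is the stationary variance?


Stationary variance = sigma^2 / (2*theta)
= 1.4200^2 / (2*3.1300)
= 2.0164 / 6.2600
= 0.3221

0.3221


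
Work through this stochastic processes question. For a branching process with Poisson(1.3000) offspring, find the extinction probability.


Since mu = 1.3000 > 1, extinction prob q < 1.
Solve s = exp(mu*(s-1)) iteratively.
q = 0.5770

0.5770


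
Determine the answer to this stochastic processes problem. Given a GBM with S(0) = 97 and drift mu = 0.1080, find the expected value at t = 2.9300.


E[S(t)] = S(0) * exp(mu * t)
= 97 * exp(0.1080 * 2.9300)
= 97 * 1.3722
= 133.1067

133.1067


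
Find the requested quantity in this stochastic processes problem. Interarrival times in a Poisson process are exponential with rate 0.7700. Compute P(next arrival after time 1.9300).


P(X > t) = exp(-lambda * t)
= exp(-0.7700 * 1.9300)
= exp(-1.4861) = 0.2263

0.2263


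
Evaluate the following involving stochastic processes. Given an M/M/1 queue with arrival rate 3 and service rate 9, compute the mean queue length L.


rho = 3/9 = 0.3333
L = rho/(1-rho)
= 0.3333/0.6667
= 0.5000

0.5000


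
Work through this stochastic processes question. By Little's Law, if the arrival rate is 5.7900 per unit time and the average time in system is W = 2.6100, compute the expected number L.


Little's Law: L = lambda * W
= 5.7900 * 2.6100
= 15.1119

15.1119


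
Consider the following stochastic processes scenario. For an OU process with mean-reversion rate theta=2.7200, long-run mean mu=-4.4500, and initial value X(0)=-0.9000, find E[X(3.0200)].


E[X(t)] = mu + (X(0) - mu)*exp(-theta*t)
= -4.4500 + (-0.9000 - -4.4500)*exp(-2.7200*3.0200)
= -4.4500 + 3.5500 * 2.7073e-04
= -4.4490

-4.4490


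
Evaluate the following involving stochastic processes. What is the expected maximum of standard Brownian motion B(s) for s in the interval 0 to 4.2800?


E(max B(s)) = sqrt(2t/pi)
= sqrt(2*4.2800/pi)
= sqrt(2.7247)
= 1.6507

1.6507


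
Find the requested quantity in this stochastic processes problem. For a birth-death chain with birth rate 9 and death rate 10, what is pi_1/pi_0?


For birth-death process, pi_n/pi_0 = (lambda/mu)^n
= (9/10)^1
= 0.9000

0.9000


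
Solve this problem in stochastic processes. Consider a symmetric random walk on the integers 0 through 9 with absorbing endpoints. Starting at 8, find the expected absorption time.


For symmetric RW on 0,...,N with absorbing barriers, E(i) = i*(N-i)
E(8) = 8 * 1 = 8

8


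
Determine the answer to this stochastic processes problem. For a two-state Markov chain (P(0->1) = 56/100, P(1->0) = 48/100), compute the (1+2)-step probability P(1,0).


P^3 = P^1 * P^2
Computing via matrix multiplication of the transition matrix.
Entry (1,0) of P^3 = 0.4616

0.4616


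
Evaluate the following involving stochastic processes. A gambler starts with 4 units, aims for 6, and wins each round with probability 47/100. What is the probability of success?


Gambler's ruin formula:
r = q/p = 0.5300/0.4700 = 1.1277
P(win) = (1 - r^i)/(1 - r^N)
= (1 - 1.1277^4)/(1 - 1.1277^6)
= 0.5842

0.5842


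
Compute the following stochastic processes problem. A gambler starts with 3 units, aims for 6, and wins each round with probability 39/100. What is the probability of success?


Gambler's ruin formula:
r = q/p = 0.6100/0.3900 = 1.5641
P(win) = (1 - r^i)/(1 - r^N)
= (1 - 1.5641^3)/(1 - 1.5641^6)
= 0.2072

0.2072


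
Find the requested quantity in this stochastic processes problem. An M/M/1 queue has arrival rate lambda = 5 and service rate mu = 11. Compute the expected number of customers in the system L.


rho = 5/11 = 0.4545
L = rho/(1-rho)
= 0.4545/0.5455
= 0.8333

0.8333


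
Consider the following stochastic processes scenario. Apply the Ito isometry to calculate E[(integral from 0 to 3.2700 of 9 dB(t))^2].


By Ito isometry: E[(int f dB)^2] = int f^2 dt
= 9^2 * 3.2700
= 81 * 3.2700 = 264.8700

264.8700


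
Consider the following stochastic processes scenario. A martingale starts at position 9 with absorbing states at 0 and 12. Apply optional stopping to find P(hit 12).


By optional stopping theorem: E(M at tau) = M(0) = 9
P(hit 12)*12 + P(hit 0)*0 = 9
P(hit 12) = (9 - 0)/(12 - 0) = 3/4 = 0.7500

0.7500


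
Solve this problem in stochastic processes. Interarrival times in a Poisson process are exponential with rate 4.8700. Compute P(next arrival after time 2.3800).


P(X > t) = exp(-lambda * t)
= exp(-4.8700 * 2.3800)
= exp(-11.5906) = 9.2527e-06

9.2527e-06


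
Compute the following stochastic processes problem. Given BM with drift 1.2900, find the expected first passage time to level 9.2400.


Expected first passage time = a/mu
= 9.2400/1.2900
= 7.1628

7.1628


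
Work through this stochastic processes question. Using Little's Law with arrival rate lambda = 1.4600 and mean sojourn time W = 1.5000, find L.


Little's Law: L = lambda * W
= 1.4600 * 1.5000
= 2.1900

2.1900


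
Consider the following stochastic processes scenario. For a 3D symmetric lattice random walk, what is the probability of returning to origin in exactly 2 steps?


P(return in 2 steps) = P(reverse first step) = 1/(2d)
= 1/6
= 0.1667

0.1667


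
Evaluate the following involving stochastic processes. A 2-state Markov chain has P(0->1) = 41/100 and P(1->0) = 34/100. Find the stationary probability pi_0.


Stationary distribution: pi_0 = p10/(p01+p10), pi_1 = p01/(p01+p10)
p01 = 0.4100, p10 = 0.3400
pi_0 = 0.4533

0.4533


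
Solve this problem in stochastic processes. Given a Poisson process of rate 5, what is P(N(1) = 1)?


P(N(t)=k) = (lambda*t)^k * exp(-lambda*t) / k!
lambda*t = 5
= 5^1 * exp(-5) / 1!
= 5 * 0.0067 / 1
= 0.0337

0.0337


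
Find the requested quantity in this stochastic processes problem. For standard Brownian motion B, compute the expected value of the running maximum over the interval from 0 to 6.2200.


E(max B(s)) = sqrt(2t/pi)
= sqrt(2*6.2200/pi)
= sqrt(3.9598)
= 1.9899

1.9899


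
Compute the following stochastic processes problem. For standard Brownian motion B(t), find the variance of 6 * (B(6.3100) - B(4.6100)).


Var(alpha*(B(t)-B(s))) = alpha^2 * (t-s)
= 6^2 * (6.3100 - 4.6100)
= 36 * 1.7000
= 61.2000

61.2000


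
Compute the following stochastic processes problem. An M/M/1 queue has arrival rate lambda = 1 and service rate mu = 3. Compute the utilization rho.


rho = lambda/mu
= 1/3
= 0.3333

0.3333


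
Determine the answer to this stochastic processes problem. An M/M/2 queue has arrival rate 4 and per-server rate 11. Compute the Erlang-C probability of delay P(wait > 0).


a = lambda/mu = 0.3636
rho = a/c = 0.1818
Erlang-C formula applied:
C(c,a) = 0.0559

0.0559


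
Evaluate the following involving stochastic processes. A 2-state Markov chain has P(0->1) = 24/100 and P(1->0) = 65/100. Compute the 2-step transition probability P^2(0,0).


Computing P^2 by matrix multiplication.
P = [[0.7600, 0.2400], [0.6500, 0.3500]]
After raising P to the power 2:
P^2(0,0) = 0.7336

0.7336


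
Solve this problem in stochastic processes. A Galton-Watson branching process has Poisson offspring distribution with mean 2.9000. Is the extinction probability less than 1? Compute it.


Since mu = 2.9000 > 1, extinction prob q < 1.
Solve s = exp(mu*(s-1)) iteratively.
q = 0.0668

0.0668


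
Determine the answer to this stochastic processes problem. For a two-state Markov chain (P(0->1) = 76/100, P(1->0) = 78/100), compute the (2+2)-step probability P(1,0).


P^4 = P^2 * P^2
Computing via matrix multiplication of the transition matrix.
Entry (1,0) of P^4 = 0.4634

0.4634


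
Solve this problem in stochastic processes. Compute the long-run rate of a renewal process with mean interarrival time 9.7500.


Long-run renewal rate = 1/E(X)
= 1/9.7500
= 0.1026

0.1026


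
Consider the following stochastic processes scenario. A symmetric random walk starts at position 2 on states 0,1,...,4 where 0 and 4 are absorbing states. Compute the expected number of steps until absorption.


For symmetric RW on 0,...,N with absorbing barriers, E(i) = i*(N-i)
E(2) = 2 * 2 = 4

4


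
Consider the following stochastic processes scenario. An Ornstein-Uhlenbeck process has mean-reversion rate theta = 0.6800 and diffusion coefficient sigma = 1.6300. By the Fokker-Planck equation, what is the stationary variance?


Stationary variance = sigma^2 / (2*theta)
= 1.6300^2 / (2*0.6800)
= 2.6569 / 1.3600
= 1.9536

1.9536


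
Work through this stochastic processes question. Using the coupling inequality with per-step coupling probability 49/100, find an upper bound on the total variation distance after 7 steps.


TV distance bound <= (1-delta)^n
= (1 - 0.4900)^7
= 0.5100^7
= 0.0090

0.0090


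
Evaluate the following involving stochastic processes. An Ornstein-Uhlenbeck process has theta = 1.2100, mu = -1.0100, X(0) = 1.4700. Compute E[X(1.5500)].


E[X(t)] = mu + (X(0) - mu)*exp(-theta*t)
= -1.0100 + (1.4700 - -1.0100)*exp(-1.2100*1.5500)
= -1.0100 + 2.4800 * 0.1533
= -0.6299

-0.6299


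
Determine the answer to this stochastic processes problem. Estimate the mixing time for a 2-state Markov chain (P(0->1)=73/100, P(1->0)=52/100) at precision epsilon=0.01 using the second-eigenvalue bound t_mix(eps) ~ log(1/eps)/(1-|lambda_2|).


lambda_2 = |1 - p01 - p10| = |1 - 0.7300 - 0.5200| = 0.2500
t_mix ~ log(1/eps)/(1 - |lambda_2|)
= log(100)/(1 - 0.2500) = 4.6052/0.7500
= 6.1402

6.1402


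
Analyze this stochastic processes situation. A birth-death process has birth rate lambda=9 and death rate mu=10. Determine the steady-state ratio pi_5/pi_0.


For birth-death process, pi_n/pi_0 = (lambda/mu)^n
= (9/10)^5
= 0.5905

0.5905


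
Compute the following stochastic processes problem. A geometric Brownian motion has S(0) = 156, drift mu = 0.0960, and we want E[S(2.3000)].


E[S(t)] = S(0) * exp(mu * t)
= 156 * exp(0.0960 * 2.3000)
= 156 * 1.2471
= 194.5435

194.5435


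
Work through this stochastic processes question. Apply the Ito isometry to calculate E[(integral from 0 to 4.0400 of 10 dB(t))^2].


By Ito isometry: E[(int f dB)^2] = int f^2 dt
= 10^2 * 4.0400
= 100 * 4.0400 = 404.0000

404.0000


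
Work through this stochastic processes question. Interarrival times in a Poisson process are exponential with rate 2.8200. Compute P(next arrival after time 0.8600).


P(X > t) = exp(-lambda * t)
= exp(-2.8200 * 0.8600)
= exp(-2.4252) = 0.0885

0.0885


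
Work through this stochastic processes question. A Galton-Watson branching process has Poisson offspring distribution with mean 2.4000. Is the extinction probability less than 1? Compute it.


Since mu = 2.4000 > 1, extinction prob q < 1.
Solve s = exp(mu*(s-1)) iteratively.
q = 0.1214

0.1214


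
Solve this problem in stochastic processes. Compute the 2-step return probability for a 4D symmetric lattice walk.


P(return in 2 steps) = P(reverse first step) = 1/(2d)
= 1/8
= 0.1250

0.1250


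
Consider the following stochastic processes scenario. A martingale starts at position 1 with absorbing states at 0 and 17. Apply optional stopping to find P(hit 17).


By optional stopping theorem: E(M at tau) = M(0) = 1
P(hit 17)*17 + P(hit 0)*0 = 1
P(hit 17) = (1 - 0)/(17 - 0) = 1/17 = 0.0588

0.0588


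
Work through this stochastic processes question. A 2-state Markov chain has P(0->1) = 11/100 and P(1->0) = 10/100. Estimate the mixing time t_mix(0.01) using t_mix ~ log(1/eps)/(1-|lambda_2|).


lambda_2 = |1 - p01 - p10| = |1 - 0.1100 - 0.1000| = 0.7900
t_mix ~ log(1/eps)/(1 - |lambda_2|)
= log(100)/(1 - 0.7900) = 4.6052/0.2100
= 21.9294

21.9294


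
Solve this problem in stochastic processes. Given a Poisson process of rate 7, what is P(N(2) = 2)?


P(N(t)=k) = (lambda*t)^k * exp(-lambda*t) / k!
lambda*t = 14
= 14^2 * exp(-14) / 2!
= 196 * 8.3153e-07 / 2
= 8.1490e-05

8.1490e-05


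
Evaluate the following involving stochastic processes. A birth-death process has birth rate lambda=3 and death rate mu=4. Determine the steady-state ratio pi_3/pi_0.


For birth-death process, pi_n/pi_0 = (lambda/mu)^n
= (3/4)^3
= 0.4219

0.4219


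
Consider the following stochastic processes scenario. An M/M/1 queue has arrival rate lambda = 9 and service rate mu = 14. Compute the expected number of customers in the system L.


rho = 9/14 = 0.6429
L = rho/(1-rho)
= 0.6429/0.3571
= 1.8000

1.8000


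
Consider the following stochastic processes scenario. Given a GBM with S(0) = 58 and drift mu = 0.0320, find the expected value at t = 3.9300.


E[S(t)] = S(0) * exp(mu * t)
= 58 * exp(0.0320 * 3.9300)
= 58 * 1.1340
= 65.7726

65.7726


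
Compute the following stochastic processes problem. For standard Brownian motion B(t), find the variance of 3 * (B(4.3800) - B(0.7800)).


Var(alpha*(B(t)-B(s))) = alpha^2 * (t-s)
= 3^2 * (4.3800 - 0.7800)
= 9 * 3.6000
= 32.4000

32.4000


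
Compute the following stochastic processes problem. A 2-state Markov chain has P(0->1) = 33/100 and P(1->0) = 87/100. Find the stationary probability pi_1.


Stationary distribution: pi_0 = p10/(p01+p10), pi_1 = p01/(p01+p10)
p01 = 0.3300, p10 = 0.8700
pi_1 = 0.2750

0.2750


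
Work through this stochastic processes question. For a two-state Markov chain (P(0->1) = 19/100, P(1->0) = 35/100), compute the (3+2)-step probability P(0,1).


P^5 = P^3 * P^2
Computing via matrix multiplication of the transition matrix.
Entry (0,1) of P^5 = 0.3446

0.3446


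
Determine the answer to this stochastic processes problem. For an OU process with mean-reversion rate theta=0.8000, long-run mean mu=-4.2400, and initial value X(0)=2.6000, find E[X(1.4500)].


E[X(t)] = mu + (X(0) - mu)*exp(-theta*t)
= -4.2400 + (2.6000 - -4.2400)*exp(-0.8000*1.4500)
= -4.2400 + 6.8400 * 0.3135
= -2.0958

-2.0958


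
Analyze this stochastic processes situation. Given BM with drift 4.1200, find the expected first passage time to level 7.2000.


Expected first passage time = a/mu
= 7.2000/4.1200
= 1.7476

1.7476


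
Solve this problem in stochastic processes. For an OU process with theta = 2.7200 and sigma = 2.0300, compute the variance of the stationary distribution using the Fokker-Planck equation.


Stationary variance = sigma^2 / (2*theta)
= 2.0300^2 / (2*2.7200)
= 4.1209 / 5.4400
= 0.7575

0.7575


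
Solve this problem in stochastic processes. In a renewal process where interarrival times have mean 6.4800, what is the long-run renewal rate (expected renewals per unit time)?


Long-run renewal rate = 1/E(X)
= 1/6.4800
= 0.1543

0.1543


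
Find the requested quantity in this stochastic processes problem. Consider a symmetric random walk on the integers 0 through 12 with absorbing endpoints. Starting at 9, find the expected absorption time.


For symmetric RW on 0,...,N with absorbing barriers, E(i) = i*(N-i)
E(9) = 9 * 3 = 27

27


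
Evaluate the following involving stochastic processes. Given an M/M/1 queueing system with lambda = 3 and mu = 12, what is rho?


rho = lambda/mu
= 3/12
= 0.2500

0.2500


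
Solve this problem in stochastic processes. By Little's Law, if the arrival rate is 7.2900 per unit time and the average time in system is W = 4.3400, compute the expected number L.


Little's Law: L = lambda * W
= 7.2900 * 4.3400
= 31.6386

31.6386


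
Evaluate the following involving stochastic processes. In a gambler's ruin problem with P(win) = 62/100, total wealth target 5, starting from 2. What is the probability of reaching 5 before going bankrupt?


Gambler's ruin formula:
r = q/p = 0.3800/0.6200 = 0.6129
P(win) = (1 - r^i)/(1 - r^N)
= (1 - 0.6129^2)/(1 - 0.6129^5)
= 0.6835

0.6835


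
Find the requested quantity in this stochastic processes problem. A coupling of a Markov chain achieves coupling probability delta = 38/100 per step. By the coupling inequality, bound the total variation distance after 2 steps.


TV distance bound <= (1-delta)^n
= (1 - 0.3800)^2
= 0.6200^2
= 0.3844

0.3844


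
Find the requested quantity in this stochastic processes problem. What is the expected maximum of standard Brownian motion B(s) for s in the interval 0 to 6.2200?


E(max B(s)) = sqrt(2t/pi)
= sqrt(2*6.2200/pi)
= sqrt(3.9598)
= 1.9899

1.9899


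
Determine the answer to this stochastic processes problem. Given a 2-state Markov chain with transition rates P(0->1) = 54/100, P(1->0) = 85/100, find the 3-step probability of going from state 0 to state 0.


Computing P^3 by matrix multiplication.
P = [[0.4600, 0.5400], [0.8500, 0.1500]]
After raising P to the power 3:
P^3(0,0) = 0.5885

0.5885


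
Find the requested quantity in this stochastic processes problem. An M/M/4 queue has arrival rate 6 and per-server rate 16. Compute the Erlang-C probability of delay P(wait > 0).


a = lambda/mu = 0.3750
rho = a/c = 0.0938
Erlang-C formula applied:
C(c,a) = 6.2488e-04

6.2488e-04


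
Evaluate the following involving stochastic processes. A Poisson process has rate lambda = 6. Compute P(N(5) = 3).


P(N(t)=k) = (lambda*t)^k * exp(-lambda*t) / k!
lambda*t = 30
= 30^3 * exp(-30) / 3!
= 27000 * 9.3576e-14 / 6
= 4.2109e-10

4.2109e-10


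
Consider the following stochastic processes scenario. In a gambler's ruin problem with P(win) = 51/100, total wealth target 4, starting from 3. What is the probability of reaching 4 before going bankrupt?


Gambler's ruin formula:
r = q/p = 0.4900/0.5100 = 0.9608
P(win) = (1 - r^i)/(1 - r^N)
= (1 - 0.9608^3)/(1 - 0.9608^4)
= 0.7648

0.7648


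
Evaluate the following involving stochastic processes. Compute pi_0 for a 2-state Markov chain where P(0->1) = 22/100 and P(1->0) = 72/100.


Stationary distribution: pi_0 = p10/(p01+p10), pi_1 = p01/(p01+p10)
p01 = 0.2200, p10 = 0.7200
pi_0 = 0.7660

0.7660
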